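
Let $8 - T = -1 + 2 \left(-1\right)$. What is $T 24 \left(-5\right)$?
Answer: $-1320$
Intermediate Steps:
$T = 11$ ($T = 8 - \left(-1 + 2 \left(-1\right)\right) = 8 - \left(-1 - 2\right) = 8 - -3 = 8 + 3 = 11$)
$T 24 \left(-5\right) = 11 \cdot 24 \left(-5\right) = 264 \left(-5\right) = -1320$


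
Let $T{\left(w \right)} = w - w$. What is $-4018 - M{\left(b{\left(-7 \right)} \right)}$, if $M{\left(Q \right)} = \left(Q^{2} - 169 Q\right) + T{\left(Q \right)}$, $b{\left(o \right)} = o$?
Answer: $-5250$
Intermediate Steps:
$T{\left(w \right)} = 0$
$M{\left(Q \right)} = Q^{2} - 169 Q$ ($M{\left(Q \right)} = \left(Q^{2} - 169 Q\right) + 0 = Q^{2} - 169 Q$)
$-4018 - M{\left(b{\left(-7 \right)} \right)} = -4018 - - 7 \left(-169 - 7\right) = -4018 - \left(-7\right) \left(-176\right) = -4018 - 1232 = -5250$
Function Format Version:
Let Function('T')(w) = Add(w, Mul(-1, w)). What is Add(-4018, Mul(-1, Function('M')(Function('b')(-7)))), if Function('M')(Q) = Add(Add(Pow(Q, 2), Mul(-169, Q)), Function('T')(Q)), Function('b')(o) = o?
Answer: -5250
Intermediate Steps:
Function('T')(w) = 0
Function('M')(Q) = Add(Pow(Q, 2), Mul(-169, Q)) (Function('M')(Q) = Add(Add(Pow(Q, 2), Mul(-169, Q)), 0) = Add(Pow(Q, 2), Mul(-169, Q)))
Add(-4018, Mul(-1, Function('M')(Function('b')(-7)))) = Add(-4018, Mul(-1, Mul(-7, Add(-169, -7)))) = Add(-4018, Mul(-1, Mul(-7, -176))) = Add(-4018, Mul(-1, 1232)) = Add(-4018, -1232) = -5250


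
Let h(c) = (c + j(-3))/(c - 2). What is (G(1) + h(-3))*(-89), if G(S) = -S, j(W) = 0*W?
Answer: 178/5 ≈ 35.600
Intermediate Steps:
j(W) = 0
h(c) = c/(-2 + c) (h(c) = (c + 0)/(c - 2) = c/(-2 + c))
(G(1) + h(-3))*(-89) = (-1*1 - 3/(-2 - 3))*(-89) = (-1 - 3/(-5))*(-89) = (-1 - 3*(-1/5))*(-89) = (-1 + 3/5)*(-89) = -2/5*(-89) = 178/5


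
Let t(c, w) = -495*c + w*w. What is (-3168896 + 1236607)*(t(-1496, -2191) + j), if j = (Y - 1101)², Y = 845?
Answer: -10833449773193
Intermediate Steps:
t(c, w) = w² - 495*c (t(c, w) = -495*c + w² = w² - 495*c)
j = 65536 (j = (845 - 1101)² = (-256)² = 65536)
(-3168896 + 1236607)*(t(-1496, -2191) + j) = (-3168896 + 1236607)*(((-2191)² - 495*(-1496)) + 65536) = -1932289*((4800481 + 740520) + 65536) = -1932289*(5541001 + 65536) = -1932289*5606537 = -10833449773193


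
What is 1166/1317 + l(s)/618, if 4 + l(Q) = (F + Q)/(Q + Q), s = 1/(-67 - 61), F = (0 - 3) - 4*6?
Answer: 1994503/542604 ≈ 3.6758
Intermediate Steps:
F = -27 (F = -3 - 24 = -27)
s = -1/128 (s = 1/(-128) = -1/128 ≈ -0.0078125)
l(Q) = -4 + (-27 + Q)/(2*Q) (l(Q) = -4 + (-27 + Q)/(Q + Q) = -4 + (-27 + Q)/((2*Q)) = -4 + (-27 + Q)*(1/(2*Q)) = -4 + (-27 + Q)/(2*Q))
1166/1317 + l(s)/618 = 1166/1317 + ((-27 - 7*(-1/128))/(2*(-1/128)))/618 = 1166*(1/1317) + ((1/2)*(-128)*(-27 + 7/128))*(1/618) = 1166/1317 + ((1/2)*(-128)*(-3449/128))*(1/618) = 1166/1317 + (3449/2)*(1/618) = 1166/1317 + 3449/1236 = 1994503/542604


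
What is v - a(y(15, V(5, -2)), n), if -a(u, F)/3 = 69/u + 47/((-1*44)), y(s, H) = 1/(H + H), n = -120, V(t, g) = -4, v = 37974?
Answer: 1597851/44 ≈ 36315.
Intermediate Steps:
y(s, H) = 1/(2*H)
a(u, F) = 141/44 - 207/u (a(u, F) = -3*(69/u + 47/((-1*44))) = -3*(69/u + 47/(-44)) = -3*(69/u + 47*(-1/44)) = -3*(69/u - 47/44) = -3*(-47/44 + 69/u) = 141/44 - 207/u)
v - a(y(15, V(5, -2)), n) = 37974 - (141/44 - 207/((1/2)/(-4))) = 37974 - (141/44 - 207/((1/2)*(-1/4))) = 37974 - (141/44 - 207/(-1/8)) = 37974 - (141/44 - 207*(-8)) = 37974 - (141/44 + 1656) = 37974 - 1*73005/44 = 37974 - 73005/44 = 1597851/44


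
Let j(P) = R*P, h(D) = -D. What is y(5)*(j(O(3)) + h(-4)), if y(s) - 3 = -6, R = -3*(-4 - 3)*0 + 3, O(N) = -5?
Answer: 33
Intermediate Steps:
R = 3 (R = -(-21)*0 + 3 = -3*0 + 3 = 0 + 3 = 3)
y(s) = -3 (y(s) = 3 - 6 = -3)
j(P) = 3*P
y(5)*(j(O(3)) + h(-4)) = -3*(3*(-5) - 1*(-4)) = -3*(-15 + 4) = -3*(-11) = 33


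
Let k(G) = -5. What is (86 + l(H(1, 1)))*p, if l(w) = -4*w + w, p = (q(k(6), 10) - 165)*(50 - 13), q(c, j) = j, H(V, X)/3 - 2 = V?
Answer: -338365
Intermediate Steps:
H(V, X) = 6 + 3*V
p = -5735 (p = (10 - 165)*(50 - 13) = -155*37 = -5735)
l(w) = -3*w
(86 + l(H(1, 1)))*p = (86 - 3*(6 + 3*1))*(-5735) = (86 - 3*(6 + 3))*(-5735) = (86 - 3*9)*(-5735) = (86 - 27)*(-5735) = 59*(-5735) = -338365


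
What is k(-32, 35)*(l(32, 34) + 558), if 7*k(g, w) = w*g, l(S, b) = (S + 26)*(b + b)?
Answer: -720320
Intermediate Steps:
l(S, b) = 2*b*(26 + S) (l(S, b) = (26 + S)*(2*b) = 2*b*(26 + S))
k(g, w) = g*w/7 (k(g, w) = (w*g)/7 = (g*w)/7 = g*w/7)
k(-32, 35)*(l(32, 34) + 558) = ((1/7)*(-32)*35)*(2*34*(26 + 32) + 558) = -160*(2*34*58 + 558) = -160*(3944 + 558) = -160*4502 = -720320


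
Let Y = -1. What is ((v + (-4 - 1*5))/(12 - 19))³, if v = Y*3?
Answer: 1728/343 ≈ 5.0379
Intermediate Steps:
v = -3 (v = -1*3 = -3)
((v + (-4 - 1*5))/(12 - 19))³ = ((-3 + (-4 - 1*5))/(12 - 19))³ = ((-3 + (-4 - 5))/(-7))³ = ((-3 - 9)*(-⅐))³ = (-12*(-⅐))³ = (12/7)³ = 1728/343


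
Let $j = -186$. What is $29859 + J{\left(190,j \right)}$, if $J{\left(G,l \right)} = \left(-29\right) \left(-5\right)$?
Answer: $30004$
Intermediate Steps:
$J{\left(G,l \right)} = 145$
$29859 + J{\left(190,j \right)} = 29859 + 145 = 30004$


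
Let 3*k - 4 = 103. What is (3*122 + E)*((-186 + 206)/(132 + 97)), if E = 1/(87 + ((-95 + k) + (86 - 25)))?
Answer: 973590/30457 ≈ 31.966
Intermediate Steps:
k = 107/3 (k = 4/3 + (⅓)*103 = 4/3 + 103/3 = 107/3 ≈ 35.667)
E = 3/266 (E = 1/(87 + ((-95 + 107/3) + (86 - 25))) = 1/(87 + (-178/3 + 61)) = 1/(87 + 5/3) = 1/(266/3) = 3/266 ≈ 0.011278)
(3*122 + E)*((-186 + 206)/(132 + 97)) = (3*122 + 3/266)*((-186 + 206)/(132 + 97)) = (366 + 3/266)*(20/229) = 97359*(20*(1/229))/266 = (97359/266)*(20/229) = 973590/30457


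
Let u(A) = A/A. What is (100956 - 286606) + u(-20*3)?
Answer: -185649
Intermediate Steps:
u(A) = 1
(100956 - 286606) + u(-20*3) = (100956 - 286606) + 1 = -185650 + 1 = -185649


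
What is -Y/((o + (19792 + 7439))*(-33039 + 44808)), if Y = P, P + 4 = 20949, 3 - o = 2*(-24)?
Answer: -20945/321081858 ≈ -6.5233e-5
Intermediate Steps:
o = 51 (o = 3 - 2*(-24) = 3 - 1*(-48) = 3 + 48 = 51)
P = 20945 (P = -4 + 20949 = 20945)
Y = 20945
-Y/((o + (19792 + 7439))*(-33039 + 44808)) = -20945/((51 + (19792 + 7439))*(-33039 + 44808)) = -20945/((51 + 27231)*11769) = -20945/(27282*11769) = -20945/321081858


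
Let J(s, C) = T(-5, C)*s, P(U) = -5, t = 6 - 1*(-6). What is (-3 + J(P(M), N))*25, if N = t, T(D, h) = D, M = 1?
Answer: 550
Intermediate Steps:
t = 12 (t = 6 + 6 = 12)
N = 12
J(s, C) = -5*s
(-3 + J(P(M), N))*25 = (-3 - 5*(-5))*25 = (-3 + 25)*25 = 22*25 = 550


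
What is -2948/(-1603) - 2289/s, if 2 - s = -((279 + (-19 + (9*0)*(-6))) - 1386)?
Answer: 6982819/1801772 ≈ 3.8755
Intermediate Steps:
s = -1124 (s = 2 - (-1)*((279 + (-19 + (9*0)*(-6))) - 1386) = 2 - (-1)*((279 + (-19 + 0*(-6))) - 1386) = 2 - (-1)*((279 + (-19 + 0)) - 1386) = 2 - (-1)*((279 - 19) - 1386) = 2 - (-1)*(260 - 1386) = 2 - (-1)*(-1126) = 2 - 1*1126 = 2 - 1126 = -1124)
-2948/(-1603) - 2289/s = -2948/(-1603) - 2289/(-1124) = -2948*(-1/1603) - 2289*(-1/1124) = 2948/1603 + 2289/1124 = 6982819/1801772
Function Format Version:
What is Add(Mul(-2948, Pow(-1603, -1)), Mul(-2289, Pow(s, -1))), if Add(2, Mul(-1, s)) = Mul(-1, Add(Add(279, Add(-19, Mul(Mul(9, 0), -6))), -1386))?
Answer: Rational(6982819, 1801772) ≈ 3.8755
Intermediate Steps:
s = -1124 (s = Add(2, Mul(-1, Mul(-1, Add(Add(279, Add(-19, Mul(Mul(9, 0), -6))), -1386)))) = Add(2, Mul(-1, Mul(-1, Add(Add(279, Add(-19, Mul(0, -6))), -1386)))) = Add(2, Mul(-1, Mul(-1, Add(Add(279, Add(-19, 0)), -1386)))) = Add(2, Mul(-1, Mul(-1, Add(Add(279, -19), -1386)))) = Add(2, Mul(-1, Mul(-1, Add(260, -1386)))) = Add(2, Mul(-1, Mul(-1, -1126))) = Add(2, Mul(-1, 1126)) = Add(2, -1126) = -1124)
Add(Mul(-2948, Pow(-1603, -1)), Mul(-2289, Pow(s, -1))) = Add(Mul(-2948, Pow(-1603, -1)), Mul(-2289, Pow(-1124, -1))) = Add(Mul(-2948, Rational(-1, 1603)), Mul(-2289, Rational(-1, 1124))) = Add(Rational(2948, 1603), Rational(2289, 1124)) = Rational(6982819, 1801772)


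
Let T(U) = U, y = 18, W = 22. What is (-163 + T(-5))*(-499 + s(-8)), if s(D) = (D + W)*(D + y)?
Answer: 60312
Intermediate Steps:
s(D) = (18 + D)*(22 + D) (s(D) = (D + 22)*(D + 18) = (22 + D)*(18 + D) = (18 + D)*(22 + D))
(-163 + T(-5))*(-499 + s(-8)) = (-163 - 5)*(-499 + (396 + (-8)² + 40*(-8))) = -168*(-499 + (396 + 64 - 320)) = -168*(-499 + 140) = -168*(-359) = 60312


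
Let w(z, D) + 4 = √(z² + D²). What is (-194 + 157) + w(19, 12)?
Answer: -41 + √505 ≈ -18.528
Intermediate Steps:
w(z, D) = -4 + √(D² + z²) (w(z, D) = -4 + √(z² + D²) = -4 + √(D² + z²))
(-194 + 157) + w(19, 12) = (-194 + 157) + (-4 + √(12² + 19²)) = -37 + (-4 + √(144 + 361)) = -37 + (-4 + √505) = -41 + √505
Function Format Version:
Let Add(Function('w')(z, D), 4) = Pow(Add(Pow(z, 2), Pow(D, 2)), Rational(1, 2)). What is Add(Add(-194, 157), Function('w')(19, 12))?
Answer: Add(-41, Pow(505, Rational(1, 2))) ≈ -18.528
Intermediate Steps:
Function('w')(z, D) = Add(-4, Pow(Add(Pow(D, 2), Pow(z, 2)), Rational(1, 2))) (Function('w')(z, D) = Add(-4, Pow(Add(Pow(z, 2), Pow(D, 2)), Rational(1, 2))) = Add(-4, Pow(Add(Pow(D, 2), Pow(z, 2)), Rational(1, 2))))
Add(Add(-194, 157), Function('w')(19, 12)) = Add(Add(-194, 157), Add(-4, Pow(Add(Pow(12, 2), Pow(19, 2)), Rational(1, 2)))) = Add(-37, Add(-4, Pow(Add(144, 361), Rational(1, 2)))) = Add(-37, Add(-4, Pow(505, Rational(1, 2)))) = Add(-41, Pow(505, Rational(1, 2)))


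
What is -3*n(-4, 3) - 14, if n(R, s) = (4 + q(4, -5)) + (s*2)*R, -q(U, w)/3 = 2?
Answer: 64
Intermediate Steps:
q(U, w) = -6 (q(U, w) = -3*2 = -6)
n(R, s) = -2 + 2*R*s (n(R, s) = (4 - 6) + (s*2)*R = -2 + (2*s)*R = -2 + 2*R*s)
-3*n(-4, 3) - 14 = -3*(-2 + 2*(-4)*3) - 14 = -3*(-2 - 24) - 14 = -3*(-26) - 14 = 78 - 14 = 64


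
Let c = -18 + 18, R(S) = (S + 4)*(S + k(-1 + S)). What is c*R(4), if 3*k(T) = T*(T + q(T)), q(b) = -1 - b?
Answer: 0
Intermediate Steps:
k(T) = -T/3 (k(T) = (T*(T + (-1 - T)))/3 = (T*(-1))/3 = (-T)/3 = -T/3)
R(S) = (4 + S)*(1/3 + 2*S/3) (R(S) = (S + 4)*(S - (-1 + S)/3) = (4 + S)*(S + (1/3 - S/3)) = (4 + S)*(1/3 + 2*S/3))
c = 0
c*R(4) = 0*(4/3 + 3*4 + (2/3)*4**2) = 0*(4/3 + 12 + (2/3)*16) = 0*(4/3 + 12 + 32/3) = 0*24 = 0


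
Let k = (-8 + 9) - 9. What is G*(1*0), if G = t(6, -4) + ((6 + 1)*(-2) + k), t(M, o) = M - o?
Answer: 0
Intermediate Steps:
k = -8 (k = 1 - 9 = -8)
G = -12 (G = (6 - 1*(-4)) + ((6 + 1)*(-2) - 8) = (6 + 4) + (7*(-2) - 8) = 10 + (-14 - 8) = 10 - 22 = -12)
G*(1*0) = -12*0 = 0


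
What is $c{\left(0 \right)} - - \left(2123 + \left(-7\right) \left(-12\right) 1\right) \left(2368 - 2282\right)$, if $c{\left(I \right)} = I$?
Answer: $189802$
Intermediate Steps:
$c{\left(0 \right)} - - \left(2123 + \left(-7\right) \left(-12\right) 1\right) \left(2368 - 2282\right) = 0 - - \left(2123 + \left(-7\right) \left(-12\right) 1\right) \left(2368 - 2282\right) = 0 - - \left(2123 + 84 \cdot 1\right) 86 = 0 - - \left(2123 + 84\right) 86 = 0 - - 2207 \cdot 86 = 0 - \left(-1\right) 189802 = 0 - -189802 = 0 + 189802 = 189802$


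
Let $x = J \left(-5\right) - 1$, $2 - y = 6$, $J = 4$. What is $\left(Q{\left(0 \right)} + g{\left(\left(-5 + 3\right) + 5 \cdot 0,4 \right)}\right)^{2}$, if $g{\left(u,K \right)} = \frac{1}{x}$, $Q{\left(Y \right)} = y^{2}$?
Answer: $\frac{112225}{441} \approx 254.48$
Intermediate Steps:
$y = -4$ ($y = 2 - 6 = -4$)
$Q{\left(Y \right)} = 16$ ($Q{\left(Y \right)} = \left(-4\right)^{2} = 16$)
$x = -21$ ($x = 4 \left(-5\right) - 1 = -20 - 1 = -21$)
$g{\left(u,K \right)} = - \frac{1}{21}$ ($g{\left(u,K \right)} = \frac{1}{-21} = - \frac{1}{21}$)
$\left(Q{\left(0 \right)} + g{\left(\left(-5 + 3\right) + 5 \cdot 0,4 \right)}\right)^{2} = \left(16 - \frac{1}{21}\right)^{2} = \left(\frac{335}{21}\right)^{2} = \frac{112225}{441}$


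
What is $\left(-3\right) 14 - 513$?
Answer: $-555$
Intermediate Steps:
$\left(-3\right) 14 - 513 = -42 - 513 = -555$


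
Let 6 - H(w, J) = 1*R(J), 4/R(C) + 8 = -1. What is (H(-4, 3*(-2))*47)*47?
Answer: 128122/9 ≈ 14236.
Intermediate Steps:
R(C) = -4/9 (R(C) = 4/(-8 - 1) = 4/(-9) = 4*(-1/9) = -4/9)
H(w, J) = 58/9 (H(w, J) = 6 - (-4)/9 = 6 - 1*(-4/9) = 6 + 4/9 = 58/9)
(H(-4, 3*(-2))*47)*47 = ((58/9)*47)*47 = (2726/9)*47 = 128122/9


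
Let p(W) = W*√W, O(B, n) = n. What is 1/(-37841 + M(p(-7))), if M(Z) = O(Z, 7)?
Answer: -1/37834 ≈ -2.6431e-5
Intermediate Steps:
p(W) = W^(3/2)
M(Z) = 7
1/(-37841 + M(p(-7))) = 1/(-37841 + 7) = 1/(-37834) = -1/37834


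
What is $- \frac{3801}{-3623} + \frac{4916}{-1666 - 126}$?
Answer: $- \frac{2749819}{1623104} \approx -1.6942$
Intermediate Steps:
$- \frac{3801}{-3623} + \frac{4916}{-1666 - 126} = \left(-3801\right) \left(- \frac{1}{3623}\right) + \frac{4916}{-1792} = \frac{3801}{3623} + 4916 \left(- \frac{1}{1792}\right) = \frac{3801}{3623} - \frac{1229}{448} = - \frac{2749819}{1623104}$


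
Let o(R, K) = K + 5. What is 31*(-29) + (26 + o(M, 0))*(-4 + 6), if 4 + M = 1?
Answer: -837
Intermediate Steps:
M = -3 (M = -4 + 1 = -3)
o(R, K) = 5 + K
31*(-29) + (26 + o(M, 0))*(-4 + 6) = 31*(-29) + (26 + (5 + 0))*(-4 + 6) = -899 + (26 + 5)*2 = -899 + 31*2 = -899 + 62 = -837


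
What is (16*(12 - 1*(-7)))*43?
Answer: 13072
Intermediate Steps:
(16*(12 - 1*(-7)))*43 = (16*(12 + 7))*43 = (16*19)*43 = 304*43 = 13072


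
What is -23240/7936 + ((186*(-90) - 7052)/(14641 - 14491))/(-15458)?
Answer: -1678055459/575037600 ≈ -2.9182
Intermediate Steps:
-23240/7936 + ((186*(-90) - 7052)/(14641 - 14491))/(-15458) = -23240*1/7936 + ((-16740 - 7052)/150)*(-1/15458) = -2905/992 - 23792*1/150*(-1/15458) = -2905/992 - 11896/75*(-1/15458) = -2905/992 + 5948/579675 = -1678055459/575037600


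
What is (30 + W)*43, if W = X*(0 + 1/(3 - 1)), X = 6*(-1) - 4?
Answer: 1075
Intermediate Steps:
X = -10 (X = -6 - 4 = -10)
W = -5 (W = -10*(0 + 1/(3 - 1)) = -10*(0 + 1/2) = -10*(0 + ½) = -10*½ = -5)
(30 + W)*43 = (30 - 5)*43 = 25*43 = 1075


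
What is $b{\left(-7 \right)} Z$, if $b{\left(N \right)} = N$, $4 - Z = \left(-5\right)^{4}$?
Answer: $4347$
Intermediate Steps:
$Z = -621$ ($Z = 4 - \left(-5\right)^{4} = 4 - 625 = -621$)
$b{\left(-7 \right)} Z = \left(-7\right) \left(-621\right) = 4347$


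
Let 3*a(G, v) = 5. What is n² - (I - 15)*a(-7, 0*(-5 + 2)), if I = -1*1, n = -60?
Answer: 10880/3 ≈ 3626.7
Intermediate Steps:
I = -1
a(G, v) = 5/3 (a(G, v) = (⅓)*5 = 5/3)
n² - (I - 15)*a(-7, 0*(-5 + 2)) = (-60)² - (-1 - 15)*5/3 = 3600 - (-16)*5/3 = 3600 - 1*(-80/3) = 3600 + 80/3 = 10880/3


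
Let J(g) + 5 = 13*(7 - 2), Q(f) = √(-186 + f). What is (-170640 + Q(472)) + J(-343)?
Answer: -170580 + √286 ≈ -1.7056e+5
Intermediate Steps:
J(g) = 60 (J(g) = -5 + 13*(7 - 2) = -5 + 13*5 = -5 + 65 = 60)
(-170640 + Q(472)) + J(-343) = (-170640 + √(-186 + 472)) + 60 = (-170640 + √286) + 60 = -170580 + √286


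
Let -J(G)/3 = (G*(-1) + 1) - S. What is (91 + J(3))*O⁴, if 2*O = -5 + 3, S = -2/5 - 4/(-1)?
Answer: 539/5 ≈ 107.80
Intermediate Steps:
S = 18/5 (S = -2*⅕ - 4*(-1) = -⅖ + 4 = 18/5 ≈ 3.6000)
O = -1 (O = (-5 + 3)/2 = (½)*(-2) = -1)
J(G) = 39/5 + 3*G (J(G) = -3*((G*(-1) + 1) - 1*18/5) = -3*((-G + 1) - 18/5) = -3*((1 - G) - 18/5) = -3*(-13/5 - G) = 39/5 + 3*G)
(91 + J(3))*O⁴ = (91 + (39/5 + 3*3))*(-1)⁴ = (91 + (39/5 + 9))*1 = (91 + 84/5)*1 = (539/5)*1 = 539/5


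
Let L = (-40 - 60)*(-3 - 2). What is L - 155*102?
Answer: -15310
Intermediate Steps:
L = 500 (L = -100*(-5) = 500)
L - 155*102 = 500 - 155*102 = 500 - 15810 = -15310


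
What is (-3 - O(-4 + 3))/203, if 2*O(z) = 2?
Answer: -4/203 ≈ -0.019704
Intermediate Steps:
O(z) = 1 (O(z) = (½)*2 = 1)
(-3 - O(-4 + 3))/203 = (-3 - 1*1)/203 = (-3 - 1)*(1/203) = -4*1/203 = -4/203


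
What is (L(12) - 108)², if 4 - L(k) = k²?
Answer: 61504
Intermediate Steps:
L(k) = 4 - k²
(L(12) - 108)² = ((4 - 1*12²) - 108)² = ((4 - 1*144) - 108)² = ((4 - 144) - 108)² = (-140 - 108)² = (-248)² = 61504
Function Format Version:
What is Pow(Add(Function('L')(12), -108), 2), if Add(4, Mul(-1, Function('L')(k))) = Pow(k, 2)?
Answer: 61504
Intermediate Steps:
Function('L')(k) = Add(4, Mul(-1, Pow(k, 2)))
Pow(Add(Function('L')(12), -108), 2) = Pow(Add(Add(4, Mul(-1, Pow(12, 2))), -108), 2) = Pow(Add(Add(4, Mul(-1, 144)), -108), 2) = Pow(Add(Add(4, -144), -108), 2) = Pow(Add(-140, -108), 2) = Pow(-248, 2) = 61504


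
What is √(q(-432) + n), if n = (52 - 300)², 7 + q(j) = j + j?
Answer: 3*√6737 ≈ 246.24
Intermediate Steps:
q(j) = -7 + 2*j (q(j) = -7 + (j + j) = -7 + 2*j)
n = 61504 (n = (-248)² = 61504)
√(q(-432) + n) = √((-7 + 2*(-432)) + 61504) = √((-7 - 864) + 61504) = √(-871 + 61504) = √60633 = 3*√6737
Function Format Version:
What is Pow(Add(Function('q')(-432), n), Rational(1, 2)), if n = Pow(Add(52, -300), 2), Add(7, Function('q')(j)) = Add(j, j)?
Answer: Mul(3, Pow(6737, Rational(1, 2))) ≈ 246.24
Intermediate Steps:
Function('q')(j) = Add(-7, Mul(2, j)) (Function('q')(j) = Add(-7, Add(j, j)) = Add(-7, Mul(2, j)))
n = 61504 (n = Pow(-248, 2) = 61504)
Pow(Add(Function('q')(-432), n), Rational(1, 2)) = Pow(Add(Add(-7, Mul(2, -432)), 61504), Rational(1, 2)) = Pow(Add(Add(-7, -864), 61504), Rational(1, 2)) = Pow(Add(-871, 61504), Rational(1, 2)) = Pow(60633, Rational(1, 2)) = Mul(3, Pow(6737, Rational(1, 2)))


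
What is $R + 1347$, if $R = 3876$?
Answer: $5223$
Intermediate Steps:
$R + 1347 = 3876 + 1347 = 5223$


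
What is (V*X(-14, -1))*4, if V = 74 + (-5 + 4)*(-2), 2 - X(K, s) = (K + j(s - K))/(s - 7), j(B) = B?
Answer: 570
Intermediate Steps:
X(K, s) = 2 - s/(-7 + s) (X(K, s) = 2 - (K + (s - K))/(s - 7) = 2 - s/(-7 + s))
V = 76 (V = 74 - 1*(-2) = 74 + 2 = 76)
(V*X(-14, -1))*4 = (76*((-14 - 1)/(-7 - 1)))*4 = (76*(-15/(-8)))*4 = (76*(-⅛*(-15)))*4 = (76*(15/8))*4 = (285/2)*4 = 570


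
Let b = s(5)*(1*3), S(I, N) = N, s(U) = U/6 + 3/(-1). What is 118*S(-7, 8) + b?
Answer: 1875/2 ≈ 937.50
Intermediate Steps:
s(U) = -3 + U/6 (s(U) = U*(⅙) + 3*(-1) = U/6 - 3 = -3 + U/6)
b = -13/2 (b = (-3 + (⅙)*5)*(1*3) = (-3 + ⅚)*3 = -13/6*3 = -13/2 ≈ -6.5000)
118*S(-7, 8) + b = 118*8 - 13/2 = 944 - 13/2 = 1875/2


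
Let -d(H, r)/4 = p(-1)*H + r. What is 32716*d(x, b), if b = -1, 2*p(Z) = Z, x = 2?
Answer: 261728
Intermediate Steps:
p(Z) = Z/2
d(H, r) = -4*r + 2*H (d(H, r) = -4*(((½)*(-1))*H + r) = -4*(-H/2 + r) = -4*(r - H/2) = -4*r + 2*H)
32716*d(x, b) = 32716*(-4*(-1) + 2*2) = 32716*(4 + 4) = 32716*8 = 261728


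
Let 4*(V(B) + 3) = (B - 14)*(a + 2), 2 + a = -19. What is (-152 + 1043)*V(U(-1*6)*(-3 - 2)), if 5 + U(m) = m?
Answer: -704781/4 ≈ -1.7620e+5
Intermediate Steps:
a = -21 (a = -2 - 19 = -21)
U(m) = -5 + m
V(B) = 127/2 - 19*B/4 (V(B) = -3 + ((B - 14)*(-21 + 2))/4 = -3 + ((-14 + B)*(-19))/4 = -3 + (266 - 19*B)/4 = -3 + (133/2 - 19*B/4) = 127/2 - 19*B/4)
(-152 + 1043)*V(U(-1*6)*(-3 - 2)) = (-152 + 1043)*(127/2 - 19*(-5 - 1*6)*(-3 - 2)/4) = 891*(127/2 - 19*(-5 - 6)*(-5)/4) = 891*(127/2 - (-209)*(-5)/4) = 891*(127/2 - 19/4*55) = 891*(127/2 - 1045/4) = 891*(-791/4) = -704781/4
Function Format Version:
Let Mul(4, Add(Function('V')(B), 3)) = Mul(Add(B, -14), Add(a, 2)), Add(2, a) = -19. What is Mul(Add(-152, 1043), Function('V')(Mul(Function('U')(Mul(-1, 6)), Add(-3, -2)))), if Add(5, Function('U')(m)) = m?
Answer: Rational(-704781, 4) ≈ -1.7620e+5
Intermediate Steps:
a = -21 (a = Add(-2, -19) = -21)
Function('U')(m) = Add(-5, m)
Function('V')(B) = Add(Rational(127, 2), Mul(Rational(-19, 4), B)) (Function('V')(B) = Add(-3, Mul(Rational(1, 4), Mul(Add(B, -14), Add(-21, 2)))) = Add(-3, Mul(Rational(1, 4), Mul(Add(-14, B), -19))) = Add(-3, Mul(Rational(1, 4), Add(266, Mul(-19, B)))) = Add(-3, Add(Rational(133, 2), Mul(Rational(-19, 4), B))) = Add(Rational(127, 2), Mul(Rational(-19, 4), B)))
Mul(Add(-152, 1043), Function('V')(Mul(Function('U')(Mul(-1, 6)), Add(-3, -2)))) = Mul(Add(-152, 1043), Add(Rational(127, 2), Mul(Rational(-19, 4), Mul(Add(-5, Mul(-1, 6)), Add(-3, -2))))) = Mul(891, Add(Rational(127, 2), Mul(Rational(-19, 4), Mul(Add(-5, -6), -5)))) = Mul(891, Add(Rational(127, 2), Mul(Rational(-19, 4), Mul(-11, -5)))) = Mul(891, Add(Rational(127, 2), Mul(Rational(-19, 4), 55))) = Mul(891, Add(Rational(127, 2), Rational(-1045, 4))) = Mul(891, Rational(-791, 4)) = Rational(-704781, 4)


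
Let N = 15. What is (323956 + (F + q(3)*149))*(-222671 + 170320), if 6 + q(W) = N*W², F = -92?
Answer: -17960842835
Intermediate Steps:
q(W) = -6 + 15*W²
(323956 + (F + q(3)*149))*(-222671 + 170320) = (323956 + (-92 + (-6 + 15*3²)*149))*(-222671 + 170320) = (323956 + (-92 + (-6 + 15*9)*149))*(-52351) = (323956 + (-92 + (-6 + 135)*149))*(-52351) = (323956 + (-92 + 129*149))*(-52351) = (323956 + (-92 + 19221))*(-52351) = (323956 + 19129)*(-52351) = 343085*(-52351) = -17960842835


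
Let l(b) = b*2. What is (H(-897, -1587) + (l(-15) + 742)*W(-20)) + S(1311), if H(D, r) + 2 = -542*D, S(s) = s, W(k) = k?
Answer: 473243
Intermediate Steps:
l(b) = 2*b
H(D, r) = -2 - 542*D
(H(-897, -1587) + (l(-15) + 742)*W(-20)) + S(1311) = ((-2 - 542*(-897)) + (2*(-15) + 742)*(-20)) + 1311 = ((-2 + 486174) + (-30 + 742)*(-20)) + 1311 = (486172 + 712*(-20)) + 1311 = (486172 - 14240) + 1311 = 471932 + 1311 = 473243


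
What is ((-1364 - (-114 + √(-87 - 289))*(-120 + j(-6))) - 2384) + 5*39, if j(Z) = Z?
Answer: -17917 + 252*I*√94 ≈ -17917.0 + 2443.2*I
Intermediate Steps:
((-1364 - (-114 + √(-87 - 289))*(-120 + j(-6))) - 2384) + 5*39 = ((-1364 - (-114 + √(-87 - 289))*(-120 - 6)) - 2384) + 5*39 = ((-1364 - (-114 + √(-376))*(-126)) - 2384) + 195 = ((-1364 - (-114 + 2*I*√94)*(-126)) - 2384) + 195 = ((-1364 - (14364 - 252*I*√94)) - 2384) + 195 = ((-1364 + (-14364 + 252*I*√94)) - 2384) + 195 = ((-15728 + 252*I*√94) - 2384) + 195 = (-18112 + 252*I*√94) + 195 = -17917 + 252*I*√94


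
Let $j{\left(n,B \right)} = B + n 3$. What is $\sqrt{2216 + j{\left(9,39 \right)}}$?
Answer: $\sqrt{2282} \approx 47.77$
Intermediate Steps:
$j{\left(n,B \right)} = B + 3 n$
$\sqrt{2216 + j{\left(9,39 \right)}} = \sqrt{2216 + \left(39 + 3 \cdot 9\right)} = \sqrt{2216 + \left(39 + 27\right)} = \sqrt{2216 + 66} = \sqrt{2282}$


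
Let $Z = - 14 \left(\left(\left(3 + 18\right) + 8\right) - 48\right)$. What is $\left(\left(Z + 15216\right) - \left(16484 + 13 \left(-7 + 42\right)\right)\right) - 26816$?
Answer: $-28273$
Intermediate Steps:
$Z = 266$ ($Z = - 14 \left(\left(21 + 8\right) - 48\right) = - 14 \left(29 - 48\right) = \left(-14\right) \left(-19\right) = 266$)
$\left(\left(Z + 15216\right) - \left(16484 + 13 \left(-7 + 42\right)\right)\right) - 26816 = \left(\left(266 + 15216\right) - \left(16484 + 13 \left(-7 + 42\right)\right)\right) - 26816 = \left(15482 - 16939\right) - 26816 = -1457 - 26816 = -28273$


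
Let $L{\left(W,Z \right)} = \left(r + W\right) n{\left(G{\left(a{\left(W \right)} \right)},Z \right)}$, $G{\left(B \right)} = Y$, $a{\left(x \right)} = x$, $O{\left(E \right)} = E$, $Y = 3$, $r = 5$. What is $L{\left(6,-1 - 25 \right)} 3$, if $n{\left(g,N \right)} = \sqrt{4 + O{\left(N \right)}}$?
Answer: $33 i \sqrt{22} \approx 154.78 i$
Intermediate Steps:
$G{\left(B \right)} = 3$
$n{\left(g,N \right)} = \sqrt{4 + N}$
$L{\left(W,Z \right)} = \sqrt{4 + Z} \left(5 + W\right)$ ($L{\left(W,Z \right)} = \left(5 + W\right) \sqrt{4 + Z} = \sqrt{4 + Z} \left(5 + W\right)$)
$L{\left(6,-1 - 25 \right)} 3 = \sqrt{4 - 26} \left(5 + 6\right) 3 = \sqrt{4 - 26} \cdot 11 \cdot 3 = \sqrt{-22} \cdot 11 \cdot 3 = i \sqrt{22} \cdot 11 \cdot 3 = 11 i \sqrt{22} \cdot 3 = 33 i \sqrt{22}$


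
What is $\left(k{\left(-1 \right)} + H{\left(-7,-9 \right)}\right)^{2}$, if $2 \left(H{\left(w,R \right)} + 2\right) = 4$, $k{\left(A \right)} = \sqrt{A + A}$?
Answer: $-2$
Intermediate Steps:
$k{\left(A \right)} = \sqrt{2} \sqrt{A}$ ($k{\left(A \right)} = \sqrt{2 A} = \sqrt{2} \sqrt{A}$)
$H{\left(w,R \right)} = 0$ ($H{\left(w,R \right)} = -2 + \frac{1}{2} \cdot 4 = -2 + 2 = 0$)
$\left(k{\left(-1 \right)} + H{\left(-7,-9 \right)}\right)^{2} = \left(\sqrt{2} \sqrt{-1} + 0\right)^{2} = \left(\sqrt{2} i + 0\right)^{2} = \left(i \sqrt{2} + 0\right)^{2} = \left(i \sqrt{2}\right)^{2} = -2$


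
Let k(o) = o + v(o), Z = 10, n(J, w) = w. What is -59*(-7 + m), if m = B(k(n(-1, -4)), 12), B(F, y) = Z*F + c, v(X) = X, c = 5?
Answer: 4838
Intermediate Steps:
k(o) = 2*o (k(o) = o + o = 2*o)
B(F, y) = 5 + 10*F (B(F, y) = 10*F + 5 = 5 + 10*F)
m = -75 (m = 5 + 10*(2*(-4)) = 5 + 10*(-8) = 5 - 80 = -75)
-59*(-7 + m) = -59*(-7 - 75) = -59*(-82) = 4838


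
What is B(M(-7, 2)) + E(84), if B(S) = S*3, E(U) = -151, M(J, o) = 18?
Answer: -97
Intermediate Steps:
B(S) = 3*S
B(M(-7, 2)) + E(84) = 3*18 - 151 = 54 - 151 = -97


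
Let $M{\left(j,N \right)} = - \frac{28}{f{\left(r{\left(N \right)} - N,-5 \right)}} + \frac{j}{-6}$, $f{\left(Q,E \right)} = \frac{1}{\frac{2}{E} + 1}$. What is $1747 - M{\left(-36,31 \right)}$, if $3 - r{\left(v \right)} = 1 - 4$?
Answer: $\frac{8789}{5} \approx 1757.8$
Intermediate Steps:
$r{\left(v \right)} = 6$ ($r{\left(v \right)} = 3 - \left(1 - 4\right) = 3 - -3 = 3 + 3 = 6$)
$f{\left(Q,E \right)} = \frac{1}{1 + \frac{2}{E}}$
$M{\left(j,N \right)} = - \frac{84}{5} - \frac{j}{6}$ ($M{\left(j,N \right)} = - \frac{28}{\left(-5\right) \frac{1}{2 - 5}} + \frac{j}{-6} = - \frac{28}{\left(-5\right) \frac{1}{-3}} + j \left(- \frac{1}{6}\right) = - \frac{28}{\left(-5\right) \left(- \frac{1}{3}\right)} - \frac{j}{6} = - \frac{28}{\frac{5}{3}} - \frac{j}{6} = \left(-28\right) \frac{3}{5} - \frac{j}{6} = - \frac{84}{5} - \frac{j}{6}$)
$1747 - M{\left(-36,31 \right)} = 1747 - \left(- \frac{84}{5} - -6\right) = 1747 - \left(- \frac{84}{5} + 6\right) = 1747 - - \frac{54}{5} = 1747 + \frac{54}{5} = \frac{8789}{5}$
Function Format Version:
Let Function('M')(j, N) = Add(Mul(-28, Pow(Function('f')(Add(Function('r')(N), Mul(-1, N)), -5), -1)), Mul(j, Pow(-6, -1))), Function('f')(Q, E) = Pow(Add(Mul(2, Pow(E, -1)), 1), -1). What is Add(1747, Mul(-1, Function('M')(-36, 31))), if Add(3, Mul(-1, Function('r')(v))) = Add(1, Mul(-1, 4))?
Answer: Rational(8789, 5) ≈ 1757.8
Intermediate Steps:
Function('r')(v) = 6 (Function('r')(v) = Add(3, Mul(-1, Add(1, Mul(-1, 4)))) = Add(3, Mul(-1, Add(1, -4))) = Add(3, Mul(-1, -3)) = Add(3, 3) = 6)
Function('f')(Q, E) = Pow(Add(1, Mul(2, Pow(E, -1))), -1)
Function('M')(j, N) = Add(Rational(-84, 5), Mul(Rational(-1, 6), j)) (Function('M')(j, N) = Add(Mul(-28, Pow(Mul(-5, Pow(Add(2, -5), -1)), -1)), Mul(j, Pow(-6, -1))) = Add(Mul(-28, Pow(Mul(-5, Pow(-3, -1)), -1)), Mul(j, Rational(-1, 6))) = Add(Mul(-28, Pow(Mul(-5, Rational(-1, 3)), -1)), Mul(Rational(-1, 6), j)) = Add(Mul(-28, Pow(Rational(5, 3), -1)), Mul(Rational(-1, 6), j)) = Add(Mul(-28, Rational(3, 5)), Mul(Rational(-1, 6), j)) = Add(Rational(-84, 5), Mul(Rational(-1, 6), j)))
Add(1747, Mul(-1, Function('M')(-36, 31))) = Add(1747, Mul(-1, Add(Rational(-84, 5), Mul(Rational(-1, 6), -36)))) = Add(1747, Mul(-1, Add(Rational(-84, 5), 6))) = Add(1747, Mul(-1, Rational(-54, 5))) = Add(1747, Rational(54, 5)) = Rational(8789, 5)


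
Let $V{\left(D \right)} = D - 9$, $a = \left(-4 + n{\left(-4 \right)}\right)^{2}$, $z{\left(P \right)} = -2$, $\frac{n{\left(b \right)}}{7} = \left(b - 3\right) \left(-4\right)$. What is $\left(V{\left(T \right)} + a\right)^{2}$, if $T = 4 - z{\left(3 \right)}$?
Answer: $1358733321$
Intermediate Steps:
$n{\left(b \right)} = 84 - 28 b$ ($n{\left(b \right)} = 7 \left(b - 3\right) \left(-4\right) = 7 \left(-3 + b\right) \left(-4\right) = 7 \left(12 - 4 b\right) = 84 - 28 b$)
$T = 6$ ($T = 4 - -2 = 4 + 2 = 6$)
$a = 36864$ ($a = \left(-4 + \left(84 - -112\right)\right)^{2} = \left(-4 + \left(84 + 112\right)\right)^{2} = \left(-4 + 196\right)^{2} = 192^{2} = 36864$)
$V{\left(D \right)} = -9 + D$
$\left(V{\left(T \right)} + a\right)^{2} = \left(\left(-9 + 6\right) + 36864\right)^{2} = \left(-3 + 36864\right)^{2} = 36861^{2} = 1358733321$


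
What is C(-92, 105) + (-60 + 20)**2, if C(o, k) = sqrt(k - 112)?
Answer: 1600 + I*sqrt(7) ≈ 1600.0 + 2.6458*I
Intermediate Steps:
C(o, k) = sqrt(-112 + k)
C(-92, 105) + (-60 + 20)**2 = sqrt(-112 + 105) + (-60 + 20)**2 = sqrt(-7) + (-40)**2 = I*sqrt(7) + 1600 = 1600 + I*sqrt(7)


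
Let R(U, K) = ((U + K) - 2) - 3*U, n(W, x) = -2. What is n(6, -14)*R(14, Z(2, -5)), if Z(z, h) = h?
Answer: 70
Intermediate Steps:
R(U, K) = -2 + K - 2*U (R(U, K) = ((K + U) - 2) - 3*U = (-2 + K + U) - 3*U = -2 + K - 2*U)
n(6, -14)*R(14, Z(2, -5)) = -2*(-2 - 5 - 2*14) = -2*(-2 - 5 - 28) = -2*(-35) = 70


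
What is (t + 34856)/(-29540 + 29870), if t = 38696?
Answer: 36776/165 ≈ 222.88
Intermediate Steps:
(t + 34856)/(-29540 + 29870) = (38696 + 34856)/(-29540 + 29870) = 73552/330 = 73552*(1/330) = 36776/165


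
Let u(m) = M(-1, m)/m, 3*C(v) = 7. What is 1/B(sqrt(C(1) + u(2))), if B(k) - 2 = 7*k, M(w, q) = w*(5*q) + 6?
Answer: -6/37 + 7*sqrt(3)/37 ≈ 0.16552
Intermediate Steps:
C(v) = 7/3 (C(v) = (1/3)*7 = 7/3)
M(w, q) = 6 + 5*q*w (M(w, q) = 5*q*w + 6 = 6 + 5*q*w)
u(m) = (6 - 5*m)/m (u(m) = (6 + 5*m*(-1))/m = (6 - 5*m)/m)
B(k) = 2 + 7*k
1/B(sqrt(C(1) + u(2))) = 1/(2 + 7*sqrt(7/3 + (-5 + 6/2))) = 1/(2 + 7*sqrt(7/3 + (-5 + 6*(1/2)))) = 1/(2 + 7*sqrt(7/3 + (-5 + 3))) = 1/(2 + 7*sqrt(7/3 - 2)) = 1/(2 + 7*sqrt(1/3)) = 1/(2 + 7*(sqrt(3)/3)) = 1/(2 + 7*sqrt(3)/3)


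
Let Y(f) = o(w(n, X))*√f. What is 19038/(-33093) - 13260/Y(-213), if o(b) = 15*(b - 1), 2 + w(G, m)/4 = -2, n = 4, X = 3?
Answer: -6346/11031 - 52*I*√213/213 ≈ -0.57529 - 3.563*I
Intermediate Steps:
w(G, m) = -16 (w(G, m) = -8 + 4*(-2) = -8 - 8 = -16)
o(b) = -15 + 15*b (o(b) = 15*(-1 + b) = -15 + 15*b)
Y(f) = -255*√f (Y(f) = (-15 + 15*(-16))*√f = (-15 - 240)*√f = -255*√f)
19038/(-33093) - 13260/Y(-213) = 19038/(-33093) - 13260*I*√213/54315 = 19038*(-1/33093) - 13260*I*√213/54315 = -6346/11031 - 13260*I*√213/54315 = -6346/11031 - 52*I*√213/213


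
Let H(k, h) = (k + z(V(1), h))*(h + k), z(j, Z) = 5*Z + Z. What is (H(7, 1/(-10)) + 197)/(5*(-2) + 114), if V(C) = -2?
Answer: 6029/2600 ≈ 2.3188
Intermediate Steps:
z(j, Z) = 6*Z
H(k, h) = (h + k)*(k + 6*h) (H(k, h) = (k + 6*h)*(h + k) = (h + k)*(k + 6*h))
(H(7, 1/(-10)) + 197)/(5*(-2) + 114) = ((7**2 + 6*(1/(-10))**2 + 7*7/(-10)) + 197)/(5*(-2) + 114) = ((49 + 6*(-1/10)**2 + 7*(-1/10)*7) + 197)/(-10 + 114) = ((49 + 6*(1/100) - 49/10) + 197)/104 = ((49 + 3/50 - 49/10) + 197)*(1/104) = (1104/25 + 197)*(1/104) = (6029/25)*(1/104) = 6029/2600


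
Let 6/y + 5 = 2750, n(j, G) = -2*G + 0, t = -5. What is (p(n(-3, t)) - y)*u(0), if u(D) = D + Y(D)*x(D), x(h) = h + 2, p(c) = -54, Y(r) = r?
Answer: 0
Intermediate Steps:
n(j, G) = -2*G
x(h) = 2 + h
y = 2/915 (y = 6/(-5 + 2750) = 6/2745 = 6*(1/2745) = 2/915 ≈ 0.0021858)
u(D) = D + D*(2 + D)
(p(n(-3, t)) - y)*u(0) = (-54 - 1*2/915)*(0*(3 + 0)) = (-54 - 2/915)*(0*3) = -49412/915*0 = 0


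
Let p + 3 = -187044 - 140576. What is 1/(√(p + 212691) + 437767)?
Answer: 437767/191640061221 - 2*I*√28733/191640061221 ≈ 2.2843e-6 - 1.769e-9*I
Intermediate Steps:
p = -327623 (p = -3 + (-187044 - 140576) = -3 - 327620 = -327623)
1/(√(p + 212691) + 437767) = 1/(√(-327623 + 212691) + 437767) = 1/(√(-114932) + 437767) = 1/(2*I*√28733 + 437767) = 1/(437767 + 2*I*√28733)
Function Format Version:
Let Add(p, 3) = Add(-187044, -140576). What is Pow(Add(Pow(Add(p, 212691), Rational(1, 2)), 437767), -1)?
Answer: Add(Rational(437767, 191640061221), Mul(Rational(-2, 191640061221), I, Pow(28733, Rational(1, 2)))) ≈ Add(2.2843e-6, Mul(-1.7690e-9, I))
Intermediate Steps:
p = -327623 (p = Add(-3, Add(-187044, -140576)) = Add(-3, -327620) = -327623)
Pow(Add(Pow(Add(p, 212691), Rational(1, 2)), 437767), -1) = Pow(Add(Pow(Add(-327623, 212691), Rational(1, 2)), 437767), -1) = Pow(Add(Pow(-114932, Rational(1, 2)), 437767), -1) = Pow(Add(Mul(2, I, Pow(28733, Rational(1, 2))), 437767), -1) = Pow(Add(437767, Mul(2, I, Pow(28733, Rational(1, 2)))), -1)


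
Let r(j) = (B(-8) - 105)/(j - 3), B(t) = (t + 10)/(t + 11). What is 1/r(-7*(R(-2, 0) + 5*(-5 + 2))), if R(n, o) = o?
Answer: -306/313 ≈ -0.97764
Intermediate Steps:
B(t) = (10 + t)/(11 + t)
r(j) = -313/(3*(-3 + j)) (r(j) = ((10 - 8)/(11 - 8) - 105)/(j - 3) = (2/3 - 105)/(-3 + j) = ((⅓)*2 - 105)/(-3 + j) = (⅔ - 105)/(-3 + j) = -313/(3*(-3 + j)))
1/r(-7*(R(-2, 0) + 5*(-5 + 2))) = 1/(-313/(-9 + 3*(-7*(0 + 5*(-5 + 2))))) = 1/(-313/(-9 + 3*(-7*(0 + 5*(-3))))) = 1/(-313/(-9 + 3*(-7*(0 - 15)))) = 1/(-313/(-9 + 3*(-7*(-15)))) = 1/(-313/(-9 + 3*105)) = 1/(-313/(-9 + 315)) = 1/(-313/306) = -306/313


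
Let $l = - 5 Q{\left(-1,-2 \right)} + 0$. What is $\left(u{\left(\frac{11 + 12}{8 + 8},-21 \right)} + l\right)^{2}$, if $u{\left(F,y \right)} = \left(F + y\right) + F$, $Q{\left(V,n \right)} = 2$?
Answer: $\frac{50625}{64} \approx 791.02$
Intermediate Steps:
$u{\left(F,y \right)} = y + 2 F$
$l = -10$ ($l = \left(-5\right) 2 + 0 = -10 + 0 = -10$)
$\left(u{\left(\frac{11 + 12}{8 + 8},-21 \right)} + l\right)^{2} = \left(\left(-21 + 2 \frac{11 + 12}{8 + 8}\right) - 10\right)^{2} = \left(\left(-21 + 2 \cdot \frac{23}{16}\right) - 10\right)^{2} = \left(\left(-21 + \frac{23}{8}\right) - 10\right)^{2} = \left(- \frac{145}{8} - 10\right)^{2} = \left(- \frac{225}{8}\right)^{2} = \frac{50625}{64}$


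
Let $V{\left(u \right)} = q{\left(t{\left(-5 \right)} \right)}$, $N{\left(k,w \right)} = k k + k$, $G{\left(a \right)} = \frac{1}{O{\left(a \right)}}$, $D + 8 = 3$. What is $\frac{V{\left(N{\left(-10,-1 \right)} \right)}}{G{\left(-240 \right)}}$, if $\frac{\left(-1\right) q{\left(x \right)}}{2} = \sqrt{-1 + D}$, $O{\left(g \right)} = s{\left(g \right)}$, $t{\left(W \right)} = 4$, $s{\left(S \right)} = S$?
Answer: $480 i \sqrt{6} \approx 1175.8 i$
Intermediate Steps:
$D = -5$ ($D = -8 + 3 = -5$)
$O{\left(g \right)} = g$
$G{\left(a \right)} = \frac{1}{a}$
$q{\left(x \right)} = - 2 i \sqrt{6}$ ($q{\left(x \right)} = - 2 \sqrt{-1 - 5} = - 2 \sqrt{-6} = - 2 i \sqrt{6}$)
$N{\left(k,w \right)} = k + k^{2}$ ($N{\left(k,w \right)} = k^{2} + k = k + k^{2}$)
$V{\left(u \right)} = - 2 i \sqrt{6}$
$\frac{V{\left(N{\left(-10,-1 \right)} \right)}}{G{\left(-240 \right)}} = \frac{\left(-2\right) i \sqrt{6}}{\frac{1}{-240}} = \frac{\left(-2\right) i \sqrt{6}}{- \frac{1}{240}} = - 2 i \sqrt{6} \left(-240\right) = 480 i \sqrt{6}$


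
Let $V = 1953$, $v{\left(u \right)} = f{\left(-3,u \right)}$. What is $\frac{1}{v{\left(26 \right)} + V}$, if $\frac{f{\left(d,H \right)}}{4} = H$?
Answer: $\frac{1}{2057} \approx 0.00048614$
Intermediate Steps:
$f{\left(d,H \right)} = 4 H$
$v{\left(u \right)} = 4 u$
$\frac{1}{v{\left(26 \right)} + V} = \frac{1}{4 \cdot 26 + 1953} = \frac{1}{104 + 1953} = \frac{1}{2057}$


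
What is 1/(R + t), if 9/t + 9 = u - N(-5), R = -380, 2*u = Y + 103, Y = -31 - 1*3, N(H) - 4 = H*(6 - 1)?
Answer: -31/11774 ≈ -0.0026329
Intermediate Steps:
N(H) = 4 + 5*H (N(H) = 4 + H*(6 - 1) = 4 + H*5 = 4 + 5*H)
Y = -34 (Y = -31 - 3 = -34)
u = 69/2 (u = (-34 + 103)/2 = (½)*69 = 69/2 ≈ 34.500)
t = 6/31 (t = 9/(-9 + (69/2 - (4 + 5*(-5)))) = 9/(-9 + (69/2 - (4 - 25))) = 9/(-9 + (69/2 - 1*(-21))) = 9/(-9 + (69/2 + 21)) = 9/(-9 + 111/2) = 9/(93/2) = 9*(2/93) = 6/31 ≈ 0.19355)
1/(R + t) = 1/(-380 + 6/31) = 1/(-11774/31) = -31/11774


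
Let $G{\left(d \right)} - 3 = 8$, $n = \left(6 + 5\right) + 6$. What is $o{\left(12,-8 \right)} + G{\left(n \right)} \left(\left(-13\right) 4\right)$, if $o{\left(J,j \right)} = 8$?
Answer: $-564$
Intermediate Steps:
$n = 17$ ($n = 11 + 6 = 17$)
$G{\left(d \right)} = 11$ ($G{\left(d \right)} = 3 + 8 = 11$)
$o{\left(12,-8 \right)} + G{\left(n \right)} \left(\left(-13\right) 4\right) = 8 + 11 \left(\left(-13\right) 4\right) = 8 + 11 \left(-52\right) = 8 - 572 = -564$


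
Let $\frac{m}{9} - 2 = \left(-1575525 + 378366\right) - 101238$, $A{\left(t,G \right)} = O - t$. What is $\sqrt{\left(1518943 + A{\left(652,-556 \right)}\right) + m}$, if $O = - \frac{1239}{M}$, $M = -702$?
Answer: $\frac{i \sqrt{61857623438}}{78} \approx 3188.6 i$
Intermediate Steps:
$O = \frac{413}{234}$ ($O = - \frac{1239}{-702} = \left(-1239\right) \left(- \frac{1}{702}\right) = \frac{413}{234} \approx 1.765$)
$A{\left(t,G \right)} = \frac{413}{234} - t$
$m = -11685555$ ($m = 18 + 9 \left(\left(-1575525 + 378366\right) - 101238\right) = 18 + 9 \left(-1197159 - 101238\right) = 18 + 9 \left(-1298397\right) = 18 - 11685573 = -11685555$)
$\sqrt{\left(1518943 + A{\left(652,-556 \right)}\right) + m} = \sqrt{\left(1518943 + \left(\frac{413}{234} - 652\right)\right) - 11685555} = \sqrt{\left(1518943 - \frac{152155}{234}\right) - 11685555} = \sqrt{\frac{355280507}{234} - 11685555} = \sqrt{- \frac{2379139363}{234}} = \frac{i \sqrt{61857623438}}{78}$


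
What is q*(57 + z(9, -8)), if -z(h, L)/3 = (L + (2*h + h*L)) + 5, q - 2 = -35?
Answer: -7524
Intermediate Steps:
q = -33 (q = 2 - 35 = -33)
z(h, L) = -15 - 6*h - 3*L - 3*L*h (z(h, L) = -3*((L + (2*h + h*L)) + 5) = -3*((L + (2*h + L*h)) + 5) = -3*((L + 2*h + L*h) + 5) = -3*(5 + L + 2*h + L*h) = -15 - 6*h - 3*L - 3*L*h)
q*(57 + z(9, -8)) = -33*(57 + (-15 - 6*9 - 3*(-8) - 3*(-8)*9)) = -33*(57 + (-15 - 54 + 24 + 216)) = -33*(57 + 171) = -33*228 = -7524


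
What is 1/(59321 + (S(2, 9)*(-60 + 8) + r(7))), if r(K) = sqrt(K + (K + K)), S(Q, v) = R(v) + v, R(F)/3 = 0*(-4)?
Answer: 58853/3463675588 - sqrt(21)/3463675588 ≈ 1.6990e-5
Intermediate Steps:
R(F) = 0 (R(F) = 3*(0*(-4)) = 3*0 = 0)
S(Q, v) = v (S(Q, v) = 0 + v = v)
r(K) = sqrt(3)*sqrt(K) (r(K) = sqrt(K + 2*K) = sqrt(3*K) = sqrt(3)*sqrt(K))
1/(59321 + (S(2, 9)*(-60 + 8) + r(7))) = 1/(59321 + (9*(-60 + 8) + sqrt(3)*sqrt(7))) = 1/(59321 + (9*(-52) + sqrt(21))) = 1/(59321 + (-468 + sqrt(21))) = 1/(58853 + sqrt(21))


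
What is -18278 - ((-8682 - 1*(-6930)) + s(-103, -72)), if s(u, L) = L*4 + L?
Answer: -16166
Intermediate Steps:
s(u, L) = 5*L (s(u, L) = 4*L + L = 5*L)
-18278 - ((-8682 - 1*(-6930)) + s(-103, -72)) = -18278 - ((-8682 - 1*(-6930)) + 5*(-72)) = -18278 - ((-8682 + 6930) - 360) = -18278 - (-1752 - 360) = -18278 - 1*(-2112) = -18278 + 2112 = -16166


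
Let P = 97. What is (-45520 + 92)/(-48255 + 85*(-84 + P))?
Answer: 554/575 ≈ 0.96348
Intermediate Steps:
(-45520 + 92)/(-48255 + 85*(-84 + P)) = (-45520 + 92)/(-48255 + 85*(-84 + 97)) = -45428/(-48255 + 85*13) = -45428/(-48255 + 1105) = -45428/(-47150) = -45428*(-1/47150) = 554/575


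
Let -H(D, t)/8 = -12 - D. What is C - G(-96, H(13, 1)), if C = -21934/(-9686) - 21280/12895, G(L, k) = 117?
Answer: -1453669264/12490097 ≈ -116.39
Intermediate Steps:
H(D, t) = 96 + 8*D (H(D, t) = -8*(-12 - D) = 96 + 8*D)
C = 7672085/12490097 (C = -21934*(-1/9686) - 21280*1/12895 = 10967/4843 - 4256/2579 = 7672085/12490097 ≈ 0.61425)
C - G(-96, H(13, 1)) = 7672085/12490097 - 1*117 = 7672085/12490097 - 117 = -1453669264/12490097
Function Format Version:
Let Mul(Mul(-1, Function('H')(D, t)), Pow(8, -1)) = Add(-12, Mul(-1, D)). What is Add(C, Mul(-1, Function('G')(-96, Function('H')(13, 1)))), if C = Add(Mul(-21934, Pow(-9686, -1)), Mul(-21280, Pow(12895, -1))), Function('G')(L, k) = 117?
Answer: Rational(-1453669264, 12490097) ≈ -116.39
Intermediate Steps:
Function('H')(D, t) = Add(96, Mul(8, D)) (Function('H')(D, t) = Mul(-8, Add(-12, Mul(-1, D))) = Add(96, Mul(8, D)))
C = Rational(7672085, 12490097) (C = Add(Mul(-21934, Rational(-1, 9686)), Mul(-21280, Rational(1, 12895))) = Add(Rational(10967, 4843), Rational(-4256, 2579)) = Rational(7672085, 12490097) ≈ 0.61425)
Add(C, Mul(-1, Function('G')(-96, Function('H')(13, 1)))) = Add(Rational(7672085, 12490097), Mul(-1, 117)) = Add(Rational(7672085, 12490097), -117) = Rational(-1453669264, 12490097)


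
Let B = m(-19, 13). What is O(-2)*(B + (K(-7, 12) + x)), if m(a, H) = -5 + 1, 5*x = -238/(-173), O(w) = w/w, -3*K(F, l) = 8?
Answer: -16586/2595 ≈ -6.3915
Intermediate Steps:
K(F, l) = -8/3 (K(F, l) = -1/3*8 = -8/3)
O(w) = 1
x = 238/865 (x = (-238/(-173))/5 = (-238*(-1/173))/5 = (1/5)*(238/173) = 238/865 ≈ 0.27514)
m(a, H) = -4
B = -4
O(-2)*(B + (K(-7, 12) + x)) = 1*(-4 + (-8/3 + 238/865)) = 1*(-4 - 6206/2595) = 1*(-16586/2595) = -16586/2595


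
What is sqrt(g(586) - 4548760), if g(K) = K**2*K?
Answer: 28*sqrt(250869) ≈ 14024.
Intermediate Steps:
g(K) = K**3
sqrt(g(586) - 4548760) = sqrt(586**3 - 4548760) = sqrt(201230056 - 4548760) = sqrt(196681296) = 28*sqrt(250869)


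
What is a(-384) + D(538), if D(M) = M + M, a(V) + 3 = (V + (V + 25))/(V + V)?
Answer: 824807/768 ≈ 1074.0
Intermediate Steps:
a(V) = -3 + (25 + 2*V)/(2*V) (a(V) = -3 + (V + (V + 25))/(V + V) = -3 + (V + (25 + V))/((2*V)) = -3 + (25 + 2*V)*(1/(2*V)) = -3 + (25 + 2*V)/(2*V))
D(M) = 2*M
a(-384) + D(538) = (-2 + (25/2)/(-384)) + 2*538 = (-2 + (25/2)*(-1/384)) + 1076 = (-2 - 25/768) + 1076 = -1561/768 + 1076 = 824807/768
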